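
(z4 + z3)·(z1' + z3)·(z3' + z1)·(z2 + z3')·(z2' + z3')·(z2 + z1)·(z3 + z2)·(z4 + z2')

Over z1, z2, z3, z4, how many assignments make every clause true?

1

There are 2^4 = 16 truth assignments over (z1, z2, z3, z4).
Split on z2. With z2 = 1, the clauses containing z2 are satisfied and z2' drops from the rest; 1 of the 2^3 = 8 assignments to the other variables satisfy what remains.
With z2 = 0, by the same count on the reduced clause set, 0 assignments work.
(One model: z1=F, z2=T, z3=F, z4=T.)
Total: 1 + 0 = 1.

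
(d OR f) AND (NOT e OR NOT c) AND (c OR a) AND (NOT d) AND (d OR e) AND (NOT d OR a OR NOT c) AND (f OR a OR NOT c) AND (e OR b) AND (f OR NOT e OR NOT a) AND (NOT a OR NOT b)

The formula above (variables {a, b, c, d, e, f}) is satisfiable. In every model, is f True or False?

True

Suppose f = false.
(d) alone gives d = true.
But (NOT d) is also a unit clause — contradiction.
So every satisfying assignment has f = True.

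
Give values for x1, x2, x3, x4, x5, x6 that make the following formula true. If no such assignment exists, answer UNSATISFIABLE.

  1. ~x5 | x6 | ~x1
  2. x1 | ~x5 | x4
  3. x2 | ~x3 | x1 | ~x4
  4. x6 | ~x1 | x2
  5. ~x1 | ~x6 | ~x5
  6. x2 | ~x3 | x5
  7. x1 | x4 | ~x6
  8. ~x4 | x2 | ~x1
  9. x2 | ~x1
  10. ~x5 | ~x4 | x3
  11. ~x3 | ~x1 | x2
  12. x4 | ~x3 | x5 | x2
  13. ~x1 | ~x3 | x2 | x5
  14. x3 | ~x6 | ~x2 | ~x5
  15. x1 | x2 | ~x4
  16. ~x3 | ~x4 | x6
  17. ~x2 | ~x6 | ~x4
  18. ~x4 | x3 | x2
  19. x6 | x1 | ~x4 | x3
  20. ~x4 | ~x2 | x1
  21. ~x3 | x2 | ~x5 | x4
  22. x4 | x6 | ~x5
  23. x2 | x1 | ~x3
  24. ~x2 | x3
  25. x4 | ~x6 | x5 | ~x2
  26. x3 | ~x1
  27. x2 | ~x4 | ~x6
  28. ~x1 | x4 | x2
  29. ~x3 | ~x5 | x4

x1=1, x2=1, x3=1, x4=0, x5=0, x6=0

Suppose x2 = 1.
Unit clause (x3) forces x3 = 1.
Suppose x4 = 0.
Unit clause (~x5) forces x5 = 0.
Unit clause (~x6) forces x6 = 0.
All clauses hold; x1 can take either value.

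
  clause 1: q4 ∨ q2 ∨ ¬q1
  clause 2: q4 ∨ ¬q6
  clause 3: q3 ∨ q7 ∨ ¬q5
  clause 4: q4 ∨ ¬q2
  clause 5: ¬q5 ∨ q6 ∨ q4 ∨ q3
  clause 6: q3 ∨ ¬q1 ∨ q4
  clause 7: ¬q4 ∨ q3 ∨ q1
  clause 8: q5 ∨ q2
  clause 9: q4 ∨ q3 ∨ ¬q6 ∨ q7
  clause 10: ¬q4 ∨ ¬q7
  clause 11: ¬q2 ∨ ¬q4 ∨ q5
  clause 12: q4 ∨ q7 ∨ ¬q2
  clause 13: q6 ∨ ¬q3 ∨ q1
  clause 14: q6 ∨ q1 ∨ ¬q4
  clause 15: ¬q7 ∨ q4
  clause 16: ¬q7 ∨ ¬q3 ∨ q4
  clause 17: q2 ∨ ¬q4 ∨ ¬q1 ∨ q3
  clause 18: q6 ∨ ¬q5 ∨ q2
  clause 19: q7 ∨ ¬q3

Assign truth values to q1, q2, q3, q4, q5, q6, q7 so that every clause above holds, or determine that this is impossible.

Branch on q4: set q4 = True.
From the singleton clause (¬q7), q7 = False.
From the singleton clause (¬q3), q3 = False.
From the singleton clause (¬q5), q5 = False.
From the singleton clause (q1), q1 = True.
From the singleton clause (q2), q2 = True.
That conflicts with the unit clause (¬q2).
So q4 must be the other value — set q4 = False.
From the singleton clause (¬q6), q6 = False.
From the singleton clause (¬q2), q2 = False.
From the singleton clause (¬q1), q1 = False.
From the singleton clause (q5), q5 = True.
That conflicts with the unit clause (¬q5).
Neither q4 = True nor q4 = False works.

UNSATISFIABLE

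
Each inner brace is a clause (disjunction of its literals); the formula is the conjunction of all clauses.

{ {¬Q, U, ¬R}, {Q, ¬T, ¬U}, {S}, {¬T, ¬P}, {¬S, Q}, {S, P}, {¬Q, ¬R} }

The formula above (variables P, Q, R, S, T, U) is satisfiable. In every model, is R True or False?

False

Suppose R = True.
(S) alone gives S = True.
(Q) alone gives Q = True.
That conflicts with the unit clause (¬Q).
So every satisfying assignment has R = False.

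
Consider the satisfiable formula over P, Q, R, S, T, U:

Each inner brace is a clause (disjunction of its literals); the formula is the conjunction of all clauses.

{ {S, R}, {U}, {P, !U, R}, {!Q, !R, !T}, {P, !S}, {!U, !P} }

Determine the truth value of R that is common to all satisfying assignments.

True

Suppose R = false.
The clause (S) is unit, so S = true.
The clause (U) is unit, so U = true.
The clause (P) is unit, so P = true.
But (!P) is also a unit clause — contradiction.
So every satisfying assignment has R = True.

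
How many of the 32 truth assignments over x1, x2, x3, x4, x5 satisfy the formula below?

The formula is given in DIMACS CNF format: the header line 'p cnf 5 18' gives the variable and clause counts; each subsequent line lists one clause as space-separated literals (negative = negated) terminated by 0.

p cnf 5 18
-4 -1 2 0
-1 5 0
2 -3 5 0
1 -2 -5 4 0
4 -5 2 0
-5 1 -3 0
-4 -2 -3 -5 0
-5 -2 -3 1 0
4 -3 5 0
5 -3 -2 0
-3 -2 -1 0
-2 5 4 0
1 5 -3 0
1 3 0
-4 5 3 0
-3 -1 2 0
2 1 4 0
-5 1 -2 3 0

There are 2^5 = 32 truth assignments over (x1, x2, x3, x4, x5).
Split on x5. With x5 = True, the clauses containing x5 are satisfied and ¬x5 drops from the rest; 2 of the 2^4 = 16 assignments to the other variables satisfy what remains.
With x5 = False, by the same count on the reduced clause set, 0 assignments work.
(One model: x1=T, x2=T, x3=F, x4=F, x5=T.)
Total: 2 + 0 = 2.

2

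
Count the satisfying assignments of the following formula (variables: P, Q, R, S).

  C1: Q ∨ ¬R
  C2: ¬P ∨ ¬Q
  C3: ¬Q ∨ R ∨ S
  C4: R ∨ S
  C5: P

1

There are 2^4 = 16 truth assignments over (P, Q, R, S).
Split on R. With R = True, the clauses containing R are satisfied and ¬R drops from the rest; 0 of the 2^3 = 8 assignments to the other variables satisfy what remains.
With R = False, by the same count on the reduced clause set, 1 assignment works.
(One model: P=T, Q=F, R=F, S=T.)
Total: 0 + 1 = 1.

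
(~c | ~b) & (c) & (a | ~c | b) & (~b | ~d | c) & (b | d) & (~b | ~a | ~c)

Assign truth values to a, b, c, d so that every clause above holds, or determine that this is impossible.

a: 1, b: 0, c: 1, d: 1

(c) alone gives c = 1.
(~b) alone gives b = 0.
(a) alone gives a = 1.
(d) alone gives d = 1.
This assignment satisfies each clause.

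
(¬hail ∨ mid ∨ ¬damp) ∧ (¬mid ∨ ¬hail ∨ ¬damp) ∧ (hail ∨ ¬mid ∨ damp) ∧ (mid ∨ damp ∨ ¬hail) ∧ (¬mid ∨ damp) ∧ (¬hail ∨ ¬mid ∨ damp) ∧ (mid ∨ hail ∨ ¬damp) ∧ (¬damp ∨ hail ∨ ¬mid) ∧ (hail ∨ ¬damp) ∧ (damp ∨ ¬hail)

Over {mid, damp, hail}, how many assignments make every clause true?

There are 2^3 = 8 truth assignments over (mid, damp, hail).
Check each against the 10 clauses (columns in the order mid, damp, hail):
  F F F  ✓ satisfies all
  F F T  ✗ fails (mid ∨ damp ∨ ¬hail)
  F T F  ✗ fails (mid ∨ hail ∨ ¬damp)
  F T T  ✗ fails (¬hail ∨ mid ∨ ¬damp)
  T F F  ✗ fails (hail ∨ ¬mid ∨ damp)
  T F T  ✗ fails (¬mid ∨ damp)
  T T F  ✗ fails (¬damp ∨ hail ∨ ¬mid)
  T T T  ✗ fails (¬mid ∨ ¬hail ∨ ¬damp)
1 of the 8 rows is a model.

1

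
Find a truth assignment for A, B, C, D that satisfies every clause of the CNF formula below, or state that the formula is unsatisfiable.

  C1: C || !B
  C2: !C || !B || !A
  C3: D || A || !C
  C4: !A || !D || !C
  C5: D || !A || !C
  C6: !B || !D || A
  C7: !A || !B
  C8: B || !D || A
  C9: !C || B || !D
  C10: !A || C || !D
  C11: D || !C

A: true; B: false; C: false; D: false

Suppose C = false.
From the singleton clause (!B), B = false.
Suppose D = false.
Every clause is now satisfied; A is unconstrained.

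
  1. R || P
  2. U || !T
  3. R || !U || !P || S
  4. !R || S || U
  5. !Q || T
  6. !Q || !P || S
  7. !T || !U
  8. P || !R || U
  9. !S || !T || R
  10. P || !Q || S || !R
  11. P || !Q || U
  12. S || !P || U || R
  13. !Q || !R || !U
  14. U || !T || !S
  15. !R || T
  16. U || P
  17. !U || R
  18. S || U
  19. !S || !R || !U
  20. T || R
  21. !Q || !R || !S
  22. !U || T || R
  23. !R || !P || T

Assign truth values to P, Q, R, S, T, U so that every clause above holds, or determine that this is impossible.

UNSATISFIABLE

Case R = true:
(T) alone gives T = true.
(U) alone gives U = true.
That conflicts with the unit clause (!U).
That branch fails; take R = false instead.
(P) alone gives P = true.
(!U) alone gives U = false.
(!T) alone gives T = false.
That conflicts with the unit clause (T).
Both values of R lead to a conflict.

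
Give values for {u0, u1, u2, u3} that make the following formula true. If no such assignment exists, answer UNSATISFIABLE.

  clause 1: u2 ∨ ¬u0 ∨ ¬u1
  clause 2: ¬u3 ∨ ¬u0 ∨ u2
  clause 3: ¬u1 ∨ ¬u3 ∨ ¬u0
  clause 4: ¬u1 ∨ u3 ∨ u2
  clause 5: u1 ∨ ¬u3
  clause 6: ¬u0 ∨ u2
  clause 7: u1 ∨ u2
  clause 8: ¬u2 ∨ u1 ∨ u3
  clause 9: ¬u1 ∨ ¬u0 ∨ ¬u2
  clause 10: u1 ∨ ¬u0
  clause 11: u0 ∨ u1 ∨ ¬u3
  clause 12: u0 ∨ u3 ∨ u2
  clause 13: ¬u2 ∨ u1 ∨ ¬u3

u0: False; u1: True; u2: False; u3: True

Suppose u1 = True.
Suppose u2 = False.
(¬u0) alone gives u0 = False.
(u3) alone gives u3 = True.
This assignment satisfies each clause.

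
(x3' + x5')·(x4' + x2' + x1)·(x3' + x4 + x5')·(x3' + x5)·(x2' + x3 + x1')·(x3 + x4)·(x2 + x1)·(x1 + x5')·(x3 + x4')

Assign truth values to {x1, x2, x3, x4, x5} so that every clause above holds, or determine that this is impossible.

Suppose x3 = 0.
Unit clause (x4) forces x4 = 1.
Now (x4') is unsatisfied and unit — conflict.
Undo x3 and try x3 = 1.
Unit clause (x5') forces x5 = 0.
Now (x5) is unsatisfied and unit — conflict.
Both values of x3 lead to a conflict.

UNSATISFIABLE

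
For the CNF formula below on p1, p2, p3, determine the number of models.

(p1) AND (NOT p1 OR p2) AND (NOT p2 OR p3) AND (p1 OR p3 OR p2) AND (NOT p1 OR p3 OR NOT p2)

1

There are 2^3 = 8 truth assignments over (p1, p2, p3).
Check each against the 5 clauses (columns in the order p1, p2, p3):
  F F F  ✗ fails (p1)
  F F T  ✗ fails (p1)
  F T F  ✗ fails (p1)
  F T T  ✗ fails (p1)
  T F F  ✗ fails (NOT p1 OR p2)
  T F T  ✗ fails (NOT p1 OR p2)
  T T F  ✗ fails (NOT p2 OR p3)
  T T T  ✓ satisfies all
1 of the 8 rows is a model.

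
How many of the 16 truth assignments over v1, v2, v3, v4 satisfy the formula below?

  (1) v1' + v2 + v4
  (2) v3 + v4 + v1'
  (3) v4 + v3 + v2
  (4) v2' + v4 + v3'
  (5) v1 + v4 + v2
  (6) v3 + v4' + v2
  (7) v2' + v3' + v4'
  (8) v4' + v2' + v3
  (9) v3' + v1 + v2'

3

There are 2^4 = 16 truth assignments over (v1, v2, v3, v4).
Check each against the 9 clauses (columns in the order v1, v2, v3, v4):
  F F F F  ✗ fails (v4 + v3 + v2)
  F F F T  ✗ fails (v3 + v4' + v2)
  F F T F  ✗ fails (v1 + v4 + v2)
  F F T T  ✓ satisfies all
  F T F F  ✓ satisfies all
  F T F T  ✗ fails (v4' + v2' + v3)
  F T T F  ✗ fails (v2' + v4 + v3')
  F T T T  ✗ fails (v2' + v3' + v4')
  T F F F  ✗ fails (v1' + v2 + v4)
  T F F T  ✗ fails (v3 + v4' + v2)
  T F T F  ✗ fails (v1' + v2 + v4)
  T F T T  ✓ satisfies all
  T T F F  ✗ fails (v3 + v4 + v1')
  T T F T  ✗ fails (v4' + v2' + v3)
  T T T F  ✗ fails (v2' + v4 + v3')
  T T T T  ✗ fails (v2' + v3' + v4')
3 of the 16 rows are models.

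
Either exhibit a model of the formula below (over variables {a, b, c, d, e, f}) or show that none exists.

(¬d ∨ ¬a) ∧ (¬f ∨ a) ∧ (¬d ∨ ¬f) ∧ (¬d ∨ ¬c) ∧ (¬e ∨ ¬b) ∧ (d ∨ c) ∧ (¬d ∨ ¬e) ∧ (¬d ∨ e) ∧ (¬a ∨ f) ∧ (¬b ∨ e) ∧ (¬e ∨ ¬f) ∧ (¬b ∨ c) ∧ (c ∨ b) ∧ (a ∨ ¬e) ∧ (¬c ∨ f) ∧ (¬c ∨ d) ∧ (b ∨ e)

UNSATISFIABLE

Branch on d: set d = False.
From the singleton clause (c), c = True.
But (¬c) is also a unit clause — contradiction.
So d must be the other value — set d = True.
From the singleton clause (¬a), a = False.
From the singleton clause (¬f), f = False.
From the singleton clause (¬c), c = False.
From the singleton clause (¬e), e = False.
But (e) is also a unit clause — contradiction.
Both values of d lead to a conflict.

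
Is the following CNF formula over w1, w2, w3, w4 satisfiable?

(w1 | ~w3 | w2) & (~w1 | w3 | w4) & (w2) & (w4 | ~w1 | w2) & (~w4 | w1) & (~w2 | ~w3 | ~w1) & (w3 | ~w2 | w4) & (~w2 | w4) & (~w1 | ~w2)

(w2) alone gives w2 = 1.
(w4) alone gives w4 = 1.
(w1) alone gives w1 = 1.
But (~w1) is also a unit clause — contradiction.
No assignment satisfies every clause.

No, unsatisfiable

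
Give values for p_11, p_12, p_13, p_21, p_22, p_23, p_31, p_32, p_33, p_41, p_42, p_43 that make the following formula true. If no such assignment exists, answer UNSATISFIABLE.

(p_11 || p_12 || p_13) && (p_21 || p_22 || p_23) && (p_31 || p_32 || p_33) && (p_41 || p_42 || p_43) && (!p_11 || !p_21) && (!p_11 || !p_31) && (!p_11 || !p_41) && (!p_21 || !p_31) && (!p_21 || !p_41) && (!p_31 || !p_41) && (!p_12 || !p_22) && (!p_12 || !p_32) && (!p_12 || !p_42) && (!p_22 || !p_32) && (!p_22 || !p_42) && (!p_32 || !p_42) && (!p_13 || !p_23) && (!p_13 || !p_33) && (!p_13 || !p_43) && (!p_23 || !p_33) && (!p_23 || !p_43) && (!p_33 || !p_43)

Branch on p_11: set p_11 = false.
Branch on p_12: set p_12 = true.
From the singleton clause (!p_22), p_22 = false.
From the singleton clause (!p_32), p_32 = false.
From the singleton clause (!p_42), p_42 = false.
Branch on p_21: set p_21 = true.
From the singleton clause (!p_31), p_31 = false.
From the singleton clause (p_33), p_33 = true.
From the singleton clause (!p_41), p_41 = false.
From the singleton clause (p_43), p_43 = true.
But (!p_43) is also a unit clause — contradiction.
That branch fails; take p_21 = false instead.
From the singleton clause (p_23), p_23 = true.
From the singleton clause (!p_13), p_13 = false.
From the singleton clause (!p_33), p_33 = false.
From the singleton clause (p_31), p_31 = true.
From the singleton clause (!p_41), p_41 = false.
From the singleton clause (p_43), p_43 = true.
But (!p_43) is also a unit clause — contradiction.
Either choice for p_21 ends in contradiction.
That branch fails; take p_12 = false instead.
From the singleton clause (p_13), p_13 = true.
From the singleton clause (!p_23), p_23 = false.
From the singleton clause (!p_33), p_33 = false.
From the singleton clause (!p_43), p_43 = false.
Branch on p_21: set p_21 = true.
From the singleton clause (!p_31), p_31 = false.
From the singleton clause (p_32), p_32 = true.
From the singleton clause (!p_41), p_41 = false.
From the singleton clause (p_42), p_42 = true.
But (!p_42) is also a unit clause — contradiction.
That branch fails; take p_21 = false instead.
From the singleton clause (p_22), p_22 = true.
From the singleton clause (!p_32), p_32 = false.
From the singleton clause (p_31), p_31 = true.
From the singleton clause (!p_41), p_41 = false.
From the singleton clause (p_42), p_42 = true.
But (!p_42) is also a unit clause — contradiction.
Either choice for p_21 ends in contradiction.
Either choice for p_12 ends in contradiction.
That branch fails; take p_11 = true instead.
From the singleton clause (!p_21), p_21 = false.
From the singleton clause (!p_31), p_31 = false.
From the singleton clause (!p_41), p_41 = false.
Branch on p_22: set p_22 = true.
From the singleton clause (!p_12), p_12 = false.
From the singleton clause (!p_32), p_32 = false.
From the singleton clause (p_33), p_33 = true.
From the singleton clause (!p_42), p_42 = false.
From the singleton clause (p_43), p_43 = true.
But (!p_43) is also a unit clause — contradiction.
That branch fails; take p_22 = false instead.
From the singleton clause (p_23), p_23 = true.
From the singleton clause (!p_13), p_13 = false.
From the singleton clause (!p_33), p_33 = false.
From the singleton clause (p_32), p_32 = true.
From the singleton clause (!p_12), p_12 = false.
From the singleton clause (!p_42), p_42 = false.
From the singleton clause (p_43), p_43 = true.
But (!p_43) is also a unit clause — contradiction.
Either choice for p_22 ends in contradiction.
Either choice for p_11 ends in contradiction.

UNSATISFIABLE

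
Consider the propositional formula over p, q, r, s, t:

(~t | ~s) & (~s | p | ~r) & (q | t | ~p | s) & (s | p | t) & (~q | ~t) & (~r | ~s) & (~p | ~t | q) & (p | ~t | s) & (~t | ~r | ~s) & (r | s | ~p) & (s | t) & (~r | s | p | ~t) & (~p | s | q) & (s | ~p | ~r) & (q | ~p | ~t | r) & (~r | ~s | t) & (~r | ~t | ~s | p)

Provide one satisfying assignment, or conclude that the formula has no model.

p=1,  q=0,  r=0,  s=1,  t=0

Case t = 0:
From the singleton clause (s), s = 1.
From the singleton clause (~r), r = 0.
No clause remains; p, q are free.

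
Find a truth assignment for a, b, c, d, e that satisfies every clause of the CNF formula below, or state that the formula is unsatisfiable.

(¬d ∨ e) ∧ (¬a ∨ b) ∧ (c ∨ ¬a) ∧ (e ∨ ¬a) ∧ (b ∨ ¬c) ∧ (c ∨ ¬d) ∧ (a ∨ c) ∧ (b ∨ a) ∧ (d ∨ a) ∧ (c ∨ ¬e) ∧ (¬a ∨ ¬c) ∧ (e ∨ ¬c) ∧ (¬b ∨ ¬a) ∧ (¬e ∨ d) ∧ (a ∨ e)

Branch on d: set d = True.
The clause (e) is unit, so e = True.
The clause (c) is unit, so c = True.
The clause (b) is unit, so b = True.
The clause (¬a) is unit, so a = False.
Every clause now holds.

a ↦ False,  b ↦ True,  c ↦ True,  d ↦ True,  e ↦ True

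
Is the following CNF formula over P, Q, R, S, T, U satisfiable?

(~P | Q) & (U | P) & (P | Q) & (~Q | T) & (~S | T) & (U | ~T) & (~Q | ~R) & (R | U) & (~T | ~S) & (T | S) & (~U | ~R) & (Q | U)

Satisfiable

Branch on P: set P = 0.
Unit clause (U) forces U = 1.
Unit clause (Q) forces Q = 1.
Unit clause (T) forces T = 1.
Unit clause (~R) forces R = 0.
Unit clause (~S) forces S = 0.
This assignment satisfies each clause.
A satisfying assignment: P ↦ 0; Q ↦ 1; R ↦ 0; S ↦ 0; T ↦ 1; U ↦ 1.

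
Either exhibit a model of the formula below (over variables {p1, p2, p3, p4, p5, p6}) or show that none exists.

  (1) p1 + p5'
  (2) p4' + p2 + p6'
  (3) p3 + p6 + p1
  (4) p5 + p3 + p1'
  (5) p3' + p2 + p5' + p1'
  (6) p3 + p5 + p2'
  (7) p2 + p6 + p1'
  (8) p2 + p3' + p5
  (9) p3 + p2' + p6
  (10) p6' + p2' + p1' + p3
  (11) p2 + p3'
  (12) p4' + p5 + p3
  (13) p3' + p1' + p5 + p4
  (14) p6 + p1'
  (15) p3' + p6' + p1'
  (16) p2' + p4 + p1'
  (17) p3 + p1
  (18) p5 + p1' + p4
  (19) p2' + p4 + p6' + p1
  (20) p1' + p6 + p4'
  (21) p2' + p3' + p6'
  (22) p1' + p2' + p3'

p1: 0,  p2: 1,  p3: 1,  p4: 1,  p5: 0,  p6: 0

Branch on p1: set p1 = 0.
The clause (p5') is unit, so p5 = 0.
The clause (p3) is unit, so p3 = 1.
The clause (p2) is unit, so p2 = 1.
The clause (p6') is unit, so p6 = 0.
Every clause is now satisfied; p4 is unconstrained.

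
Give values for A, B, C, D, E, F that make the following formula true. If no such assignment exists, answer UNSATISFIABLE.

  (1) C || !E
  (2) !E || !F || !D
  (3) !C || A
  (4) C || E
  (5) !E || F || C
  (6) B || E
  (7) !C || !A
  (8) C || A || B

UNSATISFIABLE

Branch on C: set C = true.
(A) alone gives A = true.
Now (!A) is unsatisfied and unit — conflict.
That branch fails; take C = false instead.
(!E) alone gives E = false.
Now (E) is unsatisfied and unit — conflict.
Both values of C lead to a conflict.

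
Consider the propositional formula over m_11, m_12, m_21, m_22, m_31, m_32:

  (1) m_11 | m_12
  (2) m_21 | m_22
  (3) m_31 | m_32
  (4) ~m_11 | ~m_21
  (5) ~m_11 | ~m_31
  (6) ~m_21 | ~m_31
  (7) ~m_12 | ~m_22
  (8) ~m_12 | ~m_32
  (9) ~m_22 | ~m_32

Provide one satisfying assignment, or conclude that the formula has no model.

UNSATISFIABLE

Case m_11 = 1:
The clause (~m_21) is unit, so m_21 = 0.
The clause (m_22) is unit, so m_22 = 1.
The clause (~m_31) is unit, so m_31 = 0.
The clause (m_32) is unit, so m_32 = 1.
That conflicts with the unit clause (~m_32).
Undo m_11 and try m_11 = 0.
The clause (m_12) is unit, so m_12 = 1.
The clause (~m_22) is unit, so m_22 = 0.
The clause (m_21) is unit, so m_21 = 1.
The clause (~m_31) is unit, so m_31 = 0.
The clause (m_32) is unit, so m_32 = 1.
That conflicts with the unit clause (~m_32).
Either choice for m_11 ends in contradiction.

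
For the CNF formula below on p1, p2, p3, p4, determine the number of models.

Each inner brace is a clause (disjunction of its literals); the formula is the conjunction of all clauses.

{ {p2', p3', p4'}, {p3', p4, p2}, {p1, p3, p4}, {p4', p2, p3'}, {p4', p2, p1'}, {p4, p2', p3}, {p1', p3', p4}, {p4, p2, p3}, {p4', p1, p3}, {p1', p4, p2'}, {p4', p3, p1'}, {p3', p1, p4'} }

1

There are 2^4 = 16 truth assignments over (p1, p2, p3, p4).
Split on p1. With p1 = 1, the clauses containing p1 are satisfied and p1' drops from the rest; 0 of the 2^3 = 8 assignments to the other variables satisfy what remains.
With p1 = 0, by the same count on the reduced clause set, 1 assignment works.
(One model: p1=F, p2=T, p3=T, p4=F.)
Total: 0 + 1 = 1.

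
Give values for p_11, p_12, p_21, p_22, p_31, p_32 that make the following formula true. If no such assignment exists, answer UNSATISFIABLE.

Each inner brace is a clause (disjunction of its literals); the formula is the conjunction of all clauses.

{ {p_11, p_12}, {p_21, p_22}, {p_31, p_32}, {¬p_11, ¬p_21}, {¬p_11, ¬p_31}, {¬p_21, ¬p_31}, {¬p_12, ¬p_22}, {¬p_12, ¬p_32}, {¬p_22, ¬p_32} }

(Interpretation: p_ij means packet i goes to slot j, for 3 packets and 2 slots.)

UNSATISFIABLE

Branch on p_11: set p_11 = True.
(¬p_21) alone gives p_21 = False.
(p_22) alone gives p_22 = True.
(¬p_31) alone gives p_31 = False.
(p_32) alone gives p_32 = True.
But (¬p_32) is also a unit clause — contradiction.
Undo p_11 and try p_11 = False.
(p_12) alone gives p_12 = True.
(¬p_22) alone gives p_22 = False.
(p_21) alone gives p_21 = True.
(¬p_31) alone gives p_31 = False.
(p_32) alone gives p_32 = True.
But (¬p_32) is also a unit clause — contradiction.
Neither p_11 = True nor p_11 = False works.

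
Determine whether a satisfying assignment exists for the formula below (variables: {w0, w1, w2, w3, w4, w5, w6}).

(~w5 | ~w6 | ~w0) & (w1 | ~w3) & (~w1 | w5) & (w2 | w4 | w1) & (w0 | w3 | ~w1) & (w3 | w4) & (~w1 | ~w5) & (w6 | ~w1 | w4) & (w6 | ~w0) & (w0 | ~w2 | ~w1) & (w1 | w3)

No, unsatisfiable

Suppose w1 = 1.
From the singleton clause (w5), w5 = 1.
Now (~w5) is unsatisfied and unit — conflict.
That branch fails; take w1 = 0 instead.
From the singleton clause (~w3), w3 = 0.
Now (w3) is unsatisfied and unit — conflict.
Either choice for w1 ends in contradiction.
No assignment satisfies every clause.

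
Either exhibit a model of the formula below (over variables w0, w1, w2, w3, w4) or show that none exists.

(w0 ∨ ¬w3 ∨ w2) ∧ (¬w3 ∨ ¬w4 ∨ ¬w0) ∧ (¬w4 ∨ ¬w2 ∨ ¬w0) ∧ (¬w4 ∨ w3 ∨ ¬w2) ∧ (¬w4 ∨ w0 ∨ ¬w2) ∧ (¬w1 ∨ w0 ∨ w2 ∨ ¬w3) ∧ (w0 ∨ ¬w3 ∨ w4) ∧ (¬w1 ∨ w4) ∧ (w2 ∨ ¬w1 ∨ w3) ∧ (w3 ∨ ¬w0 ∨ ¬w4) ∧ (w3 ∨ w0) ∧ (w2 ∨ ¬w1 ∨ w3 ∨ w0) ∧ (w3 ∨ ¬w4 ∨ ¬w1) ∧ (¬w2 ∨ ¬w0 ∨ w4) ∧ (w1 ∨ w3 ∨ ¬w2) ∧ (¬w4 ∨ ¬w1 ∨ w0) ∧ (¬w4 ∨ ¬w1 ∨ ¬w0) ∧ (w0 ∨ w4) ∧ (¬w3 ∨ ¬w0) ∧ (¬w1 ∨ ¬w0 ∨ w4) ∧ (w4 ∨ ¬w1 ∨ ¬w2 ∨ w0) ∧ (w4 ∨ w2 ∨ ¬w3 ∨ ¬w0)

w0: True,  w1: False,  w2: False,  w3: False,  w4: False

Case w1 = False:
Case w3 = False:
From the singleton clause (w0), w0 = True.
From the singleton clause (¬w4), w4 = False.
From the singleton clause (¬w2), w2 = False.
All clauses are satisfied.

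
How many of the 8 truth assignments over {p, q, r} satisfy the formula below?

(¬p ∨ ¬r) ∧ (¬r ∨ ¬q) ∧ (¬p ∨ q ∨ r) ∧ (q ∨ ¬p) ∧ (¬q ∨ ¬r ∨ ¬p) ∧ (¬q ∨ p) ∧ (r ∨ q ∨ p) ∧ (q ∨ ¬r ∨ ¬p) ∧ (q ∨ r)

2

There are 2^3 = 8 truth assignments over (p, q, r).
Check each against the 9 clauses (columns in the order p, q, r):
  F F F  ✗ fails (r ∨ q ∨ p)
  F F T  ✓ satisfies all
  F T F  ✗ fails (¬q ∨ p)
  F T T  ✗ fails (¬r ∨ ¬q)
  T F F  ✗ fails (¬p ∨ q ∨ r)
  T F T  ✗ fails (¬p ∨ ¬r)
  T T F  ✓ satisfies all
  T T T  ✗ fails (¬p ∨ ¬r)
2 of the 8 rows are models.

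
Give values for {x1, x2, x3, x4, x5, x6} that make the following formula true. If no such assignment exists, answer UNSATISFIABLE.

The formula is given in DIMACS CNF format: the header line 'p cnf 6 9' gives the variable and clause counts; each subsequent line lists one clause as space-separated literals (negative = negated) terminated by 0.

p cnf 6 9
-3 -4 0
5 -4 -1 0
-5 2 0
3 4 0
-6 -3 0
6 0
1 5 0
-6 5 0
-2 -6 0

UNSATISFIABLE

(x6) alone gives x6 = True.
(¬x3) alone gives x3 = False.
(x4) alone gives x4 = True.
(x5) alone gives x5 = True.
(x2) alone gives x2 = True.
That conflicts with the unit clause (¬x2).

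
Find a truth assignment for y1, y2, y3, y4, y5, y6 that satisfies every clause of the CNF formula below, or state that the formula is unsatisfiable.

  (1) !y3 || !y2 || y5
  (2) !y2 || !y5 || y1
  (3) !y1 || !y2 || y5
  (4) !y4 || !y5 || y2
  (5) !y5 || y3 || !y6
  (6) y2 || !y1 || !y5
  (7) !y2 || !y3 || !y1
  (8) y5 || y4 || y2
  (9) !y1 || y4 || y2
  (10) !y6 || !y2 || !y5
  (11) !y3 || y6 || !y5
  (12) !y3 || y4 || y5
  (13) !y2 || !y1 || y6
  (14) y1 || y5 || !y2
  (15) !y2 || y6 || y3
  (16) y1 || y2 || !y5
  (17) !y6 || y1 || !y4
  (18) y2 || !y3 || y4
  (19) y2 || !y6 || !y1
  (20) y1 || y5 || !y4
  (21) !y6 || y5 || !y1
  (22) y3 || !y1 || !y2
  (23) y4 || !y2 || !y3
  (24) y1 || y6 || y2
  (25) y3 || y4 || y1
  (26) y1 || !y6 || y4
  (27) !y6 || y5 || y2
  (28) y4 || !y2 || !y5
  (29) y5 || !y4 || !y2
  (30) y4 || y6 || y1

Suppose y3 = false.
Suppose y5 = false.
Suppose y1 = true.
From the singleton clause (!y2), y2 = false.
From the singleton clause (y4), y4 = true.
From the singleton clause (!y6), y6 = false.
All clauses are satisfied.

y1 ↦ true,  y2 ↦ false,  y3 ↦ false,  y4 ↦ true,  y5 ↦ false,  y6 ↦ false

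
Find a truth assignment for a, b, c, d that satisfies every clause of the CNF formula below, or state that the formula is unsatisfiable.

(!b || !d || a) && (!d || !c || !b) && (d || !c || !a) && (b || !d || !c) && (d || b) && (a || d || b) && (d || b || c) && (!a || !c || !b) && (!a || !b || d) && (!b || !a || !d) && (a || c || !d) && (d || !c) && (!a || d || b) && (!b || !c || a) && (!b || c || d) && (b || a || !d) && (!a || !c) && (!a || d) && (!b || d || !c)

Case d = true:
Case b = false:
(!c) alone gives c = false.
(a) alone gives a = true.
This assignment satisfies each clause.

a: true,  b: false,  c: false,  d: true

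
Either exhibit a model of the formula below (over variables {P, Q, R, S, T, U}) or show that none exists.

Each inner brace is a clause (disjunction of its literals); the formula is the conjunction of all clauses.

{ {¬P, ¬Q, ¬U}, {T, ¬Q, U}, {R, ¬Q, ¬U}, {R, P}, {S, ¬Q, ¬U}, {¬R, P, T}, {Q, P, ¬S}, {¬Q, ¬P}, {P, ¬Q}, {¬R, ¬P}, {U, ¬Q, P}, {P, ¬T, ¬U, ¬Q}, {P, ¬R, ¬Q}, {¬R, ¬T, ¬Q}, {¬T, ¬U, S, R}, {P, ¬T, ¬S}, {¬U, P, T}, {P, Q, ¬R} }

Case R = False:
Unit clause (P) forces P = True.
Unit clause (¬Q) forces Q = False.
Case T = False:
Every clause is now satisfied; S, U are unconstrained.

P ↦ True,  Q ↦ False,  R ↦ False,  S ↦ False,  T ↦ False,  U ↦ False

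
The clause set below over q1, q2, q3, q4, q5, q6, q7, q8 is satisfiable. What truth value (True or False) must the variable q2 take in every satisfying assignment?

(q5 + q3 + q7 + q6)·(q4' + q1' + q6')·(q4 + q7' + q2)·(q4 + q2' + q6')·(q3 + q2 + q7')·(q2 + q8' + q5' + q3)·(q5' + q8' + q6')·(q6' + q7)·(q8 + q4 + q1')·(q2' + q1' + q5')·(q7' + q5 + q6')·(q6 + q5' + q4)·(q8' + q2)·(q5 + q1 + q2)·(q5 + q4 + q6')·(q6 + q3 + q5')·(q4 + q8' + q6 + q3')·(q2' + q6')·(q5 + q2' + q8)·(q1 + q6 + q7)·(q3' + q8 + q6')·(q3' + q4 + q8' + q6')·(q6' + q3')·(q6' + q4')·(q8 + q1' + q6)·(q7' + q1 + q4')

Suppose q2 = 0.
(q8') alone gives q8 = 0.
Branch on q4: set q4 = 1.
(q6') alone gives q6 = 0.
(q1') alone gives q1 = 0.
(q5) alone gives q5 = 1.
(q3) alone gives q3 = 1.
(q7) alone gives q7 = 1.
That conflicts with the unit clause (q7').
Backtrack on q4: now try q4 = 0.
(q7') alone gives q7 = 0.
(q6') alone gives q6 = 0.
(q1') alone gives q1 = 0.
That conflicts with the unit clause (q1).
Either choice for q4 ends in contradiction.
So every satisfying assignment has q2 = True.

True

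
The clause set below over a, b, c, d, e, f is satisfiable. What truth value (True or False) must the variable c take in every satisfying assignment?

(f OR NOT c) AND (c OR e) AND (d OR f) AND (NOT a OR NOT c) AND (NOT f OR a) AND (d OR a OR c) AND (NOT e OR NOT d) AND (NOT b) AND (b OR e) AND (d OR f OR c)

Suppose c = true.
(f) alone gives f = true.
(NOT a) alone gives a = false.
That conflicts with the unit clause (a).
So every satisfying assignment has c = False.

False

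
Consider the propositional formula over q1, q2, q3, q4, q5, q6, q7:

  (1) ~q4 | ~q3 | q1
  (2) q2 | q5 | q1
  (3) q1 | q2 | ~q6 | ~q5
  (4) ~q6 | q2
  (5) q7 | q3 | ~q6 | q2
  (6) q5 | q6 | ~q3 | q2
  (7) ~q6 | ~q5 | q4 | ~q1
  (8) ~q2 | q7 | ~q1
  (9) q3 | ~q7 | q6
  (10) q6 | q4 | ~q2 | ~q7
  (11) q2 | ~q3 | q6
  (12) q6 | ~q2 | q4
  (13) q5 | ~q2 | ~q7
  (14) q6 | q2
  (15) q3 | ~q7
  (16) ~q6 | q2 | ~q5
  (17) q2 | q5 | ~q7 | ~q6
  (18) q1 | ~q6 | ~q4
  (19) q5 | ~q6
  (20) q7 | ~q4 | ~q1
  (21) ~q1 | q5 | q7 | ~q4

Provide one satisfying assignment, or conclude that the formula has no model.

q1=1, q2=1, q3=1, q4=1, q5=1, q6=1, q7=1

Try q6 = 1.
(q2) alone gives q2 = 1.
(q5) alone gives q5 = 1.
Try q4 = 1.
(q1) alone gives q1 = 1.
(q7) alone gives q7 = 1.
(q3) alone gives q3 = 1.
All clauses are satisfied.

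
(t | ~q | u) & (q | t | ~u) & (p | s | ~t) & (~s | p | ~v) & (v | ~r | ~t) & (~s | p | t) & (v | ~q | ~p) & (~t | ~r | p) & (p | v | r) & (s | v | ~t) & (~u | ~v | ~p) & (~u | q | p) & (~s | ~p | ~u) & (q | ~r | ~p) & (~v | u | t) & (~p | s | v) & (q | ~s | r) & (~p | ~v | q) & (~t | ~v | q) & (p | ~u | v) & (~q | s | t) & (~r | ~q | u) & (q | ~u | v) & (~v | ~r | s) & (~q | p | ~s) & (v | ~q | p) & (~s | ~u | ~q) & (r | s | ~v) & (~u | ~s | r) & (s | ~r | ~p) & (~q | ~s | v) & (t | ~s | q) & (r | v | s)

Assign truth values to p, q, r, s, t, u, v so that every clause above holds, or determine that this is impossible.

p=0,  q=0,  r=1,  s=0,  t=0,  u=0,  v=0

Case t = 0:
Case q = 0:
Unit clause (~u) forces u = 0.
Unit clause (~v) forces v = 0.
Unit clause (~s) forces s = 0.
Unit clause (~p) forces p = 0.
Unit clause (r) forces r = 1.
This assignment satisfies each clause.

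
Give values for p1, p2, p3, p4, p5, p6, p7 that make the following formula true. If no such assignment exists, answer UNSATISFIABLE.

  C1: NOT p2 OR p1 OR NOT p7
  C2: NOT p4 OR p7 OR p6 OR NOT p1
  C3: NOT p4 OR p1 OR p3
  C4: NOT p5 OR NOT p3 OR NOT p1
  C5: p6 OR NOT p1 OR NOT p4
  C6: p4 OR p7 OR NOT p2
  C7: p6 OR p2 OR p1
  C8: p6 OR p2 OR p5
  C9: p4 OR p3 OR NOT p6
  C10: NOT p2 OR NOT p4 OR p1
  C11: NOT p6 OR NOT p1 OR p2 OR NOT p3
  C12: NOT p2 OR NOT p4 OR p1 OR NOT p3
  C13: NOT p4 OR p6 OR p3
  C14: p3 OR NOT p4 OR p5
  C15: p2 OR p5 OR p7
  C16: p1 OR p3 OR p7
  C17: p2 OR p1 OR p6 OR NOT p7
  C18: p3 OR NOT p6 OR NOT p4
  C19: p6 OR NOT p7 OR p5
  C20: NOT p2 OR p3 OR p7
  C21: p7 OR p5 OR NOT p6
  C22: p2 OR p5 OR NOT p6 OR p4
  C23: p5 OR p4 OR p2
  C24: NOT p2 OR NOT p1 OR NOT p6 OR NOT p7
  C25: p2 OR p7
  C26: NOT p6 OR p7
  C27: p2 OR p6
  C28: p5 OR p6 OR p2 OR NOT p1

p1=false, p2=false, p3=true, p4=true, p5=true, p6=true, p7=true

Suppose p2 = false.
Unit clause (p7) forces p7 = true.
Unit clause (p6) forces p6 = true.
Suppose p4 = true.
Unit clause (p3) forces p3 = true.
Unit clause (NOT p1) forces p1 = false.
No clause remains; p5 is free.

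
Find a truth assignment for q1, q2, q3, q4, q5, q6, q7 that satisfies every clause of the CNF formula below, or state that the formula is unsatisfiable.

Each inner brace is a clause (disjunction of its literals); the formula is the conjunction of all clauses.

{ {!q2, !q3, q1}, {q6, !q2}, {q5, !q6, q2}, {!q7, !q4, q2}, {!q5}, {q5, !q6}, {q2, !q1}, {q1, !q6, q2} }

q1=false,  q2=false,  q3=true,  q4=true,  q5=false,  q6=false,  q7=false

From the singleton clause (!q5), q5 = false.
From the singleton clause (!q6), q6 = false.
From the singleton clause (!q2), q2 = false.
From the singleton clause (!q1), q1 = false.
Branch on q7: set q7 = false.
All clauses hold; q3, q4 can take either value.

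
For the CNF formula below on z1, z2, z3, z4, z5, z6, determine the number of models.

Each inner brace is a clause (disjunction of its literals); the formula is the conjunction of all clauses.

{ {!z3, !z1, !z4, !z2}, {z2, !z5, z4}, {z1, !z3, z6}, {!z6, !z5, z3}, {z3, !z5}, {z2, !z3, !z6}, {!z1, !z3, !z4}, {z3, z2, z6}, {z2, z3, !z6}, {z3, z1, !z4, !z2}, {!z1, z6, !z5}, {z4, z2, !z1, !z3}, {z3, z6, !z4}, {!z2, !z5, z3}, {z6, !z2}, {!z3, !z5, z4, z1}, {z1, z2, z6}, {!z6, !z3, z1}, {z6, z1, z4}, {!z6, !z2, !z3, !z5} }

4

There are 2^6 = 64 truth assignments over (z1, z2, z3, z4, z5, z6).
Split on z6. With z6 = true, the clauses containing z6 are satisfied and !z6 drops from the rest; 4 of the 2^5 = 32 assignments to the other variables satisfy what remains.
With z6 = false, by the same count on the reduced clause set, 0 assignments work.
(One model: z1=F, z2=T, z3=F, z4=F, z5=F, z6=T.)
Total: 4 + 0 = 4.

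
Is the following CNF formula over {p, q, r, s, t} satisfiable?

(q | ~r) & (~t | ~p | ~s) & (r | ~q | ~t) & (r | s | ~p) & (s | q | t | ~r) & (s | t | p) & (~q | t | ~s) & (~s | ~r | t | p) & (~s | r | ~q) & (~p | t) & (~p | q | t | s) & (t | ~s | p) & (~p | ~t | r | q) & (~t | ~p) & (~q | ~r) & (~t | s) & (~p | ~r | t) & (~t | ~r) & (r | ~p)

Yes

Try q = 0.
Unit clause (~r) forces r = 0.
Unit clause (~p) forces p = 0.
Try s = 1.
Unit clause (t) forces t = 1.
All clauses are satisfied.
A satisfying assignment: p=0, q=0, r=0, s=1, t=1.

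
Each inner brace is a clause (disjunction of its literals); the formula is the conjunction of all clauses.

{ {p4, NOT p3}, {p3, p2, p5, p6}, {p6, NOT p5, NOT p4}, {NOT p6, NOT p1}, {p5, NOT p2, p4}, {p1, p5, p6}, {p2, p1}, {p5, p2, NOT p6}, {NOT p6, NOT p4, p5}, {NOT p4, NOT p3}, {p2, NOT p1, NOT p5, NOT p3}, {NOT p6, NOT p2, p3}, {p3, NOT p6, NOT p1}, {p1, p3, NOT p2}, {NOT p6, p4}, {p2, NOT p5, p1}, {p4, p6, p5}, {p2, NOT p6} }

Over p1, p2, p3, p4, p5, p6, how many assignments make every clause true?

3

There are 2^6 = 64 truth assignments over (p1, p2, p3, p4, p5, p6).
Split on p2. With p2 = true, the clauses containing p2 are satisfied and NOT p2 drops from the rest; 2 of the 2^5 = 32 assignments to the other variables satisfy what remains.
With p2 = false, by the same count on the reduced clause set, 1 assignment works.
(One model: p1=T, p2=F, p3=F, p4=F, p5=T, p6=F.)
Total: 2 + 1 = 3.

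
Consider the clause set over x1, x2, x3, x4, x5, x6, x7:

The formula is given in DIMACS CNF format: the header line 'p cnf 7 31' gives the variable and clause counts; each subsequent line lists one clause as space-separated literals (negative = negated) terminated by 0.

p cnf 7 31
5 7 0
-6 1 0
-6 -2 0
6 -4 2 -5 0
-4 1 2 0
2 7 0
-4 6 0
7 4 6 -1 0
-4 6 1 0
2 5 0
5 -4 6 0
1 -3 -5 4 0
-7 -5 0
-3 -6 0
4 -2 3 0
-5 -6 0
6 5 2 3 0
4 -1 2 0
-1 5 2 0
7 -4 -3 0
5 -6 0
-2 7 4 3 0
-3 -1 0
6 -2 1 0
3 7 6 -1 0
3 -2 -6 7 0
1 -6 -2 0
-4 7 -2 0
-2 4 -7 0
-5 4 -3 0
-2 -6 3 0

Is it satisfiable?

Suppose x5 = True.
(¬x7) alone gives x7 = False.
(x2) alone gives x2 = True.
(¬x6) alone gives x6 = False.
(¬x4) alone gives x4 = False.
(¬x1) alone gives x1 = False.
That conflicts with the unit clause (x1).
Backtrack on x5: now try x5 = False.
(x7) alone gives x7 = True.
(x2) alone gives x2 = True.
(¬x6) alone gives x6 = False.
(¬x4) alone gives x4 = False.
That conflicts with the unit clause (x4).
Both values of x5 lead to a conflict.
No assignment satisfies every clause.

Unsatisfiable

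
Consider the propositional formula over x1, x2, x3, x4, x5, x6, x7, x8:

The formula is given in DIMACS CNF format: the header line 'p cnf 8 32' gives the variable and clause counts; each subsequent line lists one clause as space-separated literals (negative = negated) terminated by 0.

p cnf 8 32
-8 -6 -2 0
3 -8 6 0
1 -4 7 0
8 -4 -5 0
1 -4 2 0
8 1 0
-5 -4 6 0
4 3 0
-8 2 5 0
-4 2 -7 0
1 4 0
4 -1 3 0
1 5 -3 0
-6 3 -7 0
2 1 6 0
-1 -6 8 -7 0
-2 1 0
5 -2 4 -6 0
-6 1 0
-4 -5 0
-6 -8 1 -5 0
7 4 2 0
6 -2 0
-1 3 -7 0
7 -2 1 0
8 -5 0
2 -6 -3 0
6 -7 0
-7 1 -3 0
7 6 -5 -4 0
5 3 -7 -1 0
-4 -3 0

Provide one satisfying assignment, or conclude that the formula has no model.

Suppose x8 = False.
From the singleton clause (x1), x1 = True.
From the singleton clause (¬x5), x5 = False.
Suppose x4 = True.
From the singleton clause (¬x3), x3 = False.
From the singleton clause (¬x7), x7 = False.
Suppose x6 = True.
Every clause is now satisfied; x2 is unconstrained.

x1: True; x2: False; x3: False; x4: True; x5: False; x6: True; x7: False; x8: False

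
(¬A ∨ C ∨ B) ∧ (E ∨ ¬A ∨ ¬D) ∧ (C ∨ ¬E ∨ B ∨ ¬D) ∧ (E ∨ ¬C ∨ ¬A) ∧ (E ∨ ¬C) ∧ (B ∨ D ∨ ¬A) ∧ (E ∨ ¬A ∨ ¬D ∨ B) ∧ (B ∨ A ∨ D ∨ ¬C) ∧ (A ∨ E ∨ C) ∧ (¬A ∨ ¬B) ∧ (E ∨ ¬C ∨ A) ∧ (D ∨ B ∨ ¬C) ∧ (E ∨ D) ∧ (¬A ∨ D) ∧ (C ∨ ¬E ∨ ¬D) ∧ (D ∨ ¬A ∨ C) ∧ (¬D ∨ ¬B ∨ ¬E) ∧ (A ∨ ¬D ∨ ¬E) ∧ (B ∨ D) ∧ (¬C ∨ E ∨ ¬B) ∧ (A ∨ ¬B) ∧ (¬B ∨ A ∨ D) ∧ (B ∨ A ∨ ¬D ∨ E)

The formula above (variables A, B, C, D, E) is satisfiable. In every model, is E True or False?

True

Suppose E = False.
(¬C) alone gives C = False.
(A) alone gives A = True.
(B) alone gives B = True.
Now (¬B) is unsatisfied and unit — conflict.
So every satisfying assignment has E = True.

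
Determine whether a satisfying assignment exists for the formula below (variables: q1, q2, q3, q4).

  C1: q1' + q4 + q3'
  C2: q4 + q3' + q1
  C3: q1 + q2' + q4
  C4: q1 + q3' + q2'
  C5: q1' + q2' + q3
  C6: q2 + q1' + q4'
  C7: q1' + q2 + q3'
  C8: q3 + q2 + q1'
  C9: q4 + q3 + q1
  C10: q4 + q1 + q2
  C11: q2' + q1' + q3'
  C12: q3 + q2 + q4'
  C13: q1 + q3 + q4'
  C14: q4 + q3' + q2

Case q1 = 0:
Case q4 = 1:
(q3) alone gives q3 = 1.
(q2') alone gives q2 = 0.
All clauses are satisfied.
A satisfying assignment: q1 ↦ 0, q2 ↦ 0, q3 ↦ 1, q4 ↦ 1.

Yes, satisfiable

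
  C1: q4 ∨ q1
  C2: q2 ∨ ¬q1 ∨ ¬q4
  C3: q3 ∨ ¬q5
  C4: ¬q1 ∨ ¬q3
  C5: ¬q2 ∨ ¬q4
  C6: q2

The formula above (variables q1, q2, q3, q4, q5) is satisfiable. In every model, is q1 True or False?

Suppose q1 = False.
(q4) alone gives q4 = True.
(¬q2) alone gives q2 = False.
But (q2) is also a unit clause — contradiction.
So every satisfying assignment has q1 = True.

True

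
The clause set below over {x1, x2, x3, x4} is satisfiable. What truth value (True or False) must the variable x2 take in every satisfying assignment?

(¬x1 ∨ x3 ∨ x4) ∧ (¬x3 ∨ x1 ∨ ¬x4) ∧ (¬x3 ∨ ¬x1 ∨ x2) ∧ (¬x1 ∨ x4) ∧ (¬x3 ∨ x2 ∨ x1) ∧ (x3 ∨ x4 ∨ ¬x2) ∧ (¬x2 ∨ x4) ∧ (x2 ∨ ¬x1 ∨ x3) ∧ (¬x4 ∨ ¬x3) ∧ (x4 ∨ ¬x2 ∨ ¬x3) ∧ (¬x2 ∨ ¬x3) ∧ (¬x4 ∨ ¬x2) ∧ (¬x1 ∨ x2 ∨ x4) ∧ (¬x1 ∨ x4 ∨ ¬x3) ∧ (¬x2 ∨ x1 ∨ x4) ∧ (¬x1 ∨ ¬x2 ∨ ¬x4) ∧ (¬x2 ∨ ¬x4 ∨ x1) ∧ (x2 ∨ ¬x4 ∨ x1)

Suppose x2 = True.
Unit clause (x4) forces x4 = True.
But (¬x4) is also a unit clause — contradiction.
So every satisfying assignment has x2 = False.

False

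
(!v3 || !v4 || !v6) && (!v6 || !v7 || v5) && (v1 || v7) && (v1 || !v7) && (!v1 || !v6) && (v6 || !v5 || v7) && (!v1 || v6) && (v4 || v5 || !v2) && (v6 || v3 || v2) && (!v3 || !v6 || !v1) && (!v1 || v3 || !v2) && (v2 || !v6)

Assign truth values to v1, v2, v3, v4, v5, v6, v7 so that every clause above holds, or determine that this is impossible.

Suppose v1 = true.
The clause (!v6) is unit, so v6 = false.
Now (v6) is unsatisfied and unit — conflict.
Undo v1 and try v1 = false.
The clause (v7) is unit, so v7 = true.
Now (!v7) is unsatisfied and unit — conflict.
Either choice for v1 ends in contradiction.

UNSATISFIABLE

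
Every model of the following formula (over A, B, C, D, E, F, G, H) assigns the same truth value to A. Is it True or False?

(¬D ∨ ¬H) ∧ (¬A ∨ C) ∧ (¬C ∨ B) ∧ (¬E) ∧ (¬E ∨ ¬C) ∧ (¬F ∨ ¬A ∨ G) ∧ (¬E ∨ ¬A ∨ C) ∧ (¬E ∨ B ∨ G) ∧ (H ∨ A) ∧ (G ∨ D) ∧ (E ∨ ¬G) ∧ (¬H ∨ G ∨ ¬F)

Suppose A = False.
(¬E) alone gives E = False.
(H) alone gives H = True.
(¬D) alone gives D = False.
(G) alone gives G = True.
Now (¬G) is unsatisfied and unit — conflict.
So every satisfying assignment has A = True.

True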